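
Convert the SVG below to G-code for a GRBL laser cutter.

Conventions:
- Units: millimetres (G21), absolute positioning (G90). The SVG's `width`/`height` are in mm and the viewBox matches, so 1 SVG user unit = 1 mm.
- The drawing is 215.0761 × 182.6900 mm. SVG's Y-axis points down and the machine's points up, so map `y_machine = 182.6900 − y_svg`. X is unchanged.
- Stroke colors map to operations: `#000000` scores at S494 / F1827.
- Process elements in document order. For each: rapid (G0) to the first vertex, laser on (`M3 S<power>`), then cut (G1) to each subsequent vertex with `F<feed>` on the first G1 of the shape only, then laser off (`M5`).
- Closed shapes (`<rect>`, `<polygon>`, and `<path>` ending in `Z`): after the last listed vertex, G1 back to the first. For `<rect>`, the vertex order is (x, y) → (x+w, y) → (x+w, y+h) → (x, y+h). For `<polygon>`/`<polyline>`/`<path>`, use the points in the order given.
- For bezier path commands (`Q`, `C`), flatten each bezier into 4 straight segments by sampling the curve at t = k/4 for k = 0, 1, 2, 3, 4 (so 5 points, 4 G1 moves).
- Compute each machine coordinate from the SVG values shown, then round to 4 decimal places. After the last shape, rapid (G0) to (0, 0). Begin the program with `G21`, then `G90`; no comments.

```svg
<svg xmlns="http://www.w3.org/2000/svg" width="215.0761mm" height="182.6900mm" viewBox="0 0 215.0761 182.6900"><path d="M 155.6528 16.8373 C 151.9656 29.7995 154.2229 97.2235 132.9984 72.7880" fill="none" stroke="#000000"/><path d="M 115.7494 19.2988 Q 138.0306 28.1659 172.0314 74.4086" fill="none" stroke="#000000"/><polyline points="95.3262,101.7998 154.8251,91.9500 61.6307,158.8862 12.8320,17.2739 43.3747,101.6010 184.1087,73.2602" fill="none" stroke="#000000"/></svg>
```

G21
G90
G0 X155.6528 Y165.8527
M3 S494
G1 X153.5422 Y148.2057 F1827
G1 X150.9021 Y123.8532
G1 X144.9737 Y106.5128
G1 X132.9984 Y109.9020
M5
G0 X115.7494 Y163.3912
M3 S494
G1 X127.6225 Y156.6217 F1827
G1 X140.9605 Y145.1802
G1 X155.7635 Y129.0668
G1 X172.0314 Y108.2814
M5
G0 X95.3262 Y80.8902
M3 S494
G1 X154.8251 Y90.7400 F1827
G1 X61.6307 Y23.8038
G1 X12.8320 Y165.4161
G1 X43.3747 Y81.0890
G1 X184.1087 Y109.4298
M5
G0 X0.0000 Y0.0000

viewBox `0 0 215.0761 182.6900` with mm width/height → 1 unit = 1 mm. Flip: y_m = 182.6900 − y_svg.

**Shape 1** — `<path>` cubic bezier, stroke `#000000` → score (S494, F1827). Control points (SVG): P0=(155.6528,16.8373), P1=(151.9656,29.7995), P2=(154.2229,97.2235), P3=(132.9984,72.7880); sampled at t=k/4. Machine vertices: (155.6528,165.8527) → (153.5422,148.2057) → (150.9021,123.8532) → (144.9737,106.5128) → (132.9984,109.9020). Open path.

**Shape 2** — `<path>` quadratic bezier, stroke `#000000` → score (S494, F1827). Control points (SVG): P0=(115.7494,19.2988), P1=(138.0306,28.1659), P2=(172.0314,74.4086); sampled at t=k/4. Machine vertices: (115.7494,163.3912) → (127.6225,156.6217) → (140.9605,145.1802) → (155.7635,129.0668) → (172.0314,108.2814). Open path.

**Shape 3** — `<polyline>` open polyline, stroke `#000000` → score (S494, F1827). Machine vertices: (95.3262,80.8902) → (154.8251,90.7400) → (61.6307,23.8038) → (12.8320,165.4161) → (43.3747,81.0890) → (184.1087,109.4298). Open path.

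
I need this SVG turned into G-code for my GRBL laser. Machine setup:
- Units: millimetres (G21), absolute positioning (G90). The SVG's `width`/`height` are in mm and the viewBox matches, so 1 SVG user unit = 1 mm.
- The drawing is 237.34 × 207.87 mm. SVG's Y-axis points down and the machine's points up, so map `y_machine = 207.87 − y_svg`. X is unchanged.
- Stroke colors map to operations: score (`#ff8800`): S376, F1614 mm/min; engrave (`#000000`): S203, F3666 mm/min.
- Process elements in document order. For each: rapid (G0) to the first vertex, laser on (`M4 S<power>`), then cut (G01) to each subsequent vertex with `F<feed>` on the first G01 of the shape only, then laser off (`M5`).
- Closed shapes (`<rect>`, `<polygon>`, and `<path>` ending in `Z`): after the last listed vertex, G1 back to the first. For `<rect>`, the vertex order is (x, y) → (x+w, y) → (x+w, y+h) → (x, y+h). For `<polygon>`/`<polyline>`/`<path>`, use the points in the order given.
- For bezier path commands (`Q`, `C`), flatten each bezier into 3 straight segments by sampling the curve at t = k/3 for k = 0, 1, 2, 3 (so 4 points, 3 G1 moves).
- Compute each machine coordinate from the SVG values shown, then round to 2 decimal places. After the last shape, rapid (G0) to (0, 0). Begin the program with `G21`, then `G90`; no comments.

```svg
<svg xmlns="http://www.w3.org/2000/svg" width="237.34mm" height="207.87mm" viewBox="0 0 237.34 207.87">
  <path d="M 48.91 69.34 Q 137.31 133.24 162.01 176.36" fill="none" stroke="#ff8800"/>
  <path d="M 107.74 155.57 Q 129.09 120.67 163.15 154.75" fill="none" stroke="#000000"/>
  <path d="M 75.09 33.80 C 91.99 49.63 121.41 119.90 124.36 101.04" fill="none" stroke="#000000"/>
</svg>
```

Since the viewBox matches the mm dimensions, user units are millimetres directly. The only transform is the Y-flip y_m = 207.87 − y_svg.

Shape 1 is a quadratic bezier drawn with `<path>`. Its stroke #ff8800 means score at S376, F1614. After flipping Y the toolpath is (48.91,138.53) → (100.77,98.24) → (138.47,62.57) → (162.01,31.51).

Shape 2 is a quadratic bezier drawn with `<path>`. Its stroke #000000 means engrave at S203, F3666. After flipping Y the toolpath is (107.74,52.30) → (123.39,67.90) → (141.86,68.18) → (163.15,53.12).

Shape 3 is a cubic bezier drawn with `<path>`. Its stroke #000000 means engrave at S203, F3666. After flipping Y the toolpath is (75.09,174.07) → (94.72,145.41) → (114.03,112.36) → (124.36,106.83).

G21
G90
G0 X48.91 Y138.53
M4 S376
G01 X100.77 Y98.24 F1614
G01 X138.47 Y62.57
G01 X162.01 Y31.51
M5
G0 X107.74 Y52.30
M4 S203
G01 X123.39 Y67.90 F3666
G01 X141.86 Y68.18
G01 X163.15 Y53.12
M5
G0 X75.09 Y174.07
M4 S203
G01 X94.72 Y145.41 F3666
G01 X114.03 Y112.36
G01 X124.36 Y106.83
M5
G0 X0.00 Y0.00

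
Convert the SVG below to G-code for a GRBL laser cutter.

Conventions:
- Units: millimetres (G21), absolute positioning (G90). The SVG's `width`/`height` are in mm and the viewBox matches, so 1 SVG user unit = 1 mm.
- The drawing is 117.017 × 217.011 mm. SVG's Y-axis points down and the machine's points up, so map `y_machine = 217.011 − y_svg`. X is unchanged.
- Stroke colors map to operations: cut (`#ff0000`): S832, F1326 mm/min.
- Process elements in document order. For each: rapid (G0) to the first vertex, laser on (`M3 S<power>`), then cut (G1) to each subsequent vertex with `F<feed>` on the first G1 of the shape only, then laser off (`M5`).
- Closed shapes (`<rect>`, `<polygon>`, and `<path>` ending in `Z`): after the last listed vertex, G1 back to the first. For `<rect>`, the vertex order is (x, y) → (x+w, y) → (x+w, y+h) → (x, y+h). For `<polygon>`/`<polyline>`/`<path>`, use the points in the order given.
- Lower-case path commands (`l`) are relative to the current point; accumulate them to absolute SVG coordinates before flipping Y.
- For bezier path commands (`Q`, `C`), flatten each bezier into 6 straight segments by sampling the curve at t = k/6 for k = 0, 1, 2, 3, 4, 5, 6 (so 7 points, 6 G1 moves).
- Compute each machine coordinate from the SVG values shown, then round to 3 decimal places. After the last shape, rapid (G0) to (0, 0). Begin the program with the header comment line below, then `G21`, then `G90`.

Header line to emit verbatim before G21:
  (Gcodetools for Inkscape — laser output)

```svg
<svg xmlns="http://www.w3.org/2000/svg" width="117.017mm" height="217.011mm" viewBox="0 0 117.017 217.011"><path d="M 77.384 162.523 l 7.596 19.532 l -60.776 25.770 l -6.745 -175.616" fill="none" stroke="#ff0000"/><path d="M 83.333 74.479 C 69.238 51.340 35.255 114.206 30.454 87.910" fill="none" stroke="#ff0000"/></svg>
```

(Gcodetools for Inkscape — laser output)
G21
G90
G0 X77.384 Y54.488
M3 S832
G1 X84.980 Y34.956 F1326
G1 X24.204 Y9.186
G1 X17.459 Y184.802
M5
G0 X83.333 Y142.532
M3 S832
G1 X74.855 Y147.745 F1326
G1 X64.426 Y143.490
G1 X53.408 Y134.633
G1 X43.165 Y126.038
G1 X35.059 Y122.572
G1 X30.454 Y129.101
M5
G0 X0.000 Y0.000

viewBox `0 0 117.017 217.011` with mm width/height → 1 unit = 1 mm. Flip: y_m = 217.011 − y_svg.

**Shape 1** — `<path>` open polyline, stroke `#ff0000` → cut (S832, F1326). Machine vertices: (77.384,54.488) → (84.980,34.956) → (24.204,9.186) → (17.459,184.802). Open path.

**Shape 2** — `<path>` cubic bezier, stroke `#ff0000` → cut (S832, F1326). Control points (SVG): P0=(83.333,74.479), P1=(69.238,51.340), P2=(35.255,114.206), P3=(30.454,87.910); sampled at t=k/6. Machine vertices: (83.333,142.532) → (74.855,147.745) → (64.426,143.490) → (53.408,134.633) → (43.165,126.038) → (35.059,122.572) → (30.454,129.101). Open path.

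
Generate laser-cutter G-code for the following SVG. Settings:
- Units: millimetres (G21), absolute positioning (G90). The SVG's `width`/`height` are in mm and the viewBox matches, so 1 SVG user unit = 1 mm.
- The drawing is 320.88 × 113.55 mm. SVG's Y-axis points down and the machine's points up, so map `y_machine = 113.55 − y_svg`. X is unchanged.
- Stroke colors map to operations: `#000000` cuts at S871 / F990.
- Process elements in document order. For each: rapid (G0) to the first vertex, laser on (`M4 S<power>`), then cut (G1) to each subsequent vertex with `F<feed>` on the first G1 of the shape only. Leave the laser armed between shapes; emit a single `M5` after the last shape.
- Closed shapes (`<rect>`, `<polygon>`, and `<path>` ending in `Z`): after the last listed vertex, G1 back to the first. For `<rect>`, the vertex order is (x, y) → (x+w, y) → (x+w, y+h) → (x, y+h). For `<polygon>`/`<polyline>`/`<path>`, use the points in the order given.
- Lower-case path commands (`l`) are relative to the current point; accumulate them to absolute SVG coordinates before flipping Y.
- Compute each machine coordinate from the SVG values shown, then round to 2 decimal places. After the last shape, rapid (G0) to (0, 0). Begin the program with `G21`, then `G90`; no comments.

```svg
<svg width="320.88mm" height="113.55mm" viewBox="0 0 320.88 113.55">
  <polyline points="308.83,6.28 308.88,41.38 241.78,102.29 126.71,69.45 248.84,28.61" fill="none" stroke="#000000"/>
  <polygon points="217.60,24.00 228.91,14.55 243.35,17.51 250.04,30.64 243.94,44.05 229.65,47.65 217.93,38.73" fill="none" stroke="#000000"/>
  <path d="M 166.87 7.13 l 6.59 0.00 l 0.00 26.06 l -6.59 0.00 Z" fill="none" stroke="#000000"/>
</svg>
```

viewBox `0 0 320.88 113.55` with mm width/height → 1 unit = 1 mm. Flip: y_m = 113.55 − y_svg.

**Shape 1** — `<polyline>` open polyline, stroke `#000000` → cut (S871, F990). Machine vertices: (308.83,107.27) → (308.88,72.17) → (241.78,11.26) → (126.71,44.10) → (248.84,84.94). Open path.

**Shape 2** — `<polygon>` regular polygon, stroke `#000000` → cut (S871, F990). Machine vertices: (217.60,89.55) → (228.91,99.00) → (243.35,96.04) → (250.04,82.91) → (243.94,69.50) → (229.65,65.90) → (217.93,74.82) → (217.60,89.55). Closed: final G1 returns to the first vertex.

**Shape 3** — `<path>` rectangle, stroke `#000000` → cut (S871, F990). Machine vertices: (166.87,106.42) → (173.46,106.42) → (173.46,80.36) → (166.87,80.36) → (166.87,106.42). Closed: final G1 returns to the first vertex.

G21
G90
G0 X308.83 Y107.27
M4 S871
G1 X308.88 Y72.17 F990
G1 X241.78 Y11.26
G1 X126.71 Y44.10
G1 X248.84 Y84.94
G0 X217.60 Y89.55
M4 S871
G1 X228.91 Y99.00 F990
G1 X243.35 Y96.04
G1 X250.04 Y82.91
G1 X243.94 Y69.50
G1 X229.65 Y65.90
G1 X217.93 Y74.82
G1 X217.60 Y89.55
G0 X166.87 Y106.42
M4 S871
G1 X173.46 Y106.42 F990
G1 X173.46 Y80.36
G1 X166.87 Y80.36
G1 X166.87 Y106.42
M5
G0 X0.00 Y0.00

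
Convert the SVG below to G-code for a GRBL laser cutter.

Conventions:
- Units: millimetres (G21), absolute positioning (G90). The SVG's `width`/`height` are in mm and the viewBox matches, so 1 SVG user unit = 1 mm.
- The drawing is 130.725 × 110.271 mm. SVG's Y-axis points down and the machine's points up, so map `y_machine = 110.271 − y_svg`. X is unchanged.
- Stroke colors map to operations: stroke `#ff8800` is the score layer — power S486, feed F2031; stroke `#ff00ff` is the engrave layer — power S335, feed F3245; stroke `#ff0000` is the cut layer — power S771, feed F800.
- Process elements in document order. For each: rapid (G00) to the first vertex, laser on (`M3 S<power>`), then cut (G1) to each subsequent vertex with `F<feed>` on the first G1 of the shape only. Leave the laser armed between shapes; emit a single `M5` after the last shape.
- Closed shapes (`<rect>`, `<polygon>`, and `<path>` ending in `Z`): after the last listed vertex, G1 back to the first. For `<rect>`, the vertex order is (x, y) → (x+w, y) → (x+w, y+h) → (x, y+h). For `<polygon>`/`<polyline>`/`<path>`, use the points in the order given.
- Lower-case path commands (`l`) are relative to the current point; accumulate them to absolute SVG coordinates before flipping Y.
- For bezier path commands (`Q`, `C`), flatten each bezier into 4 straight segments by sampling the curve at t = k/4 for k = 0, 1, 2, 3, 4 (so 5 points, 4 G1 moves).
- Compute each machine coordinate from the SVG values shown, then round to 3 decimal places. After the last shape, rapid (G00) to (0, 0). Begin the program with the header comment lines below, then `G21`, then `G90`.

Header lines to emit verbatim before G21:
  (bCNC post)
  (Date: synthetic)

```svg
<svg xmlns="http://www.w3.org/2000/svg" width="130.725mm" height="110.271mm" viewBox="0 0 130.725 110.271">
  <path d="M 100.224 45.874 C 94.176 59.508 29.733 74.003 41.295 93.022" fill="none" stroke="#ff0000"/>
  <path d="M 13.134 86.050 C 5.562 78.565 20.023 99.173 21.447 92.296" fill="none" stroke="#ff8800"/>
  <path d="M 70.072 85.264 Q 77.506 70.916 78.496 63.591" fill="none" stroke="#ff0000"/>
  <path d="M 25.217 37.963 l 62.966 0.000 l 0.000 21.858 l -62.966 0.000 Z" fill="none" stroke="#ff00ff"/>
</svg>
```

(bCNC post)
(Date: synthetic)
G21
G90
G00 X100.224 Y64.397
M3 S771
G1 X86.839 Y53.953 F800
G1 X64.156 Y42.842
G1 X44.774 Y30.722
G1 X41.295 Y17.249
G00 X13.134 Y24.221
M3 S486
G1 X11.038 Y25.436 F2031
G1 X13.917 Y21.326
G1 X18.483 Y17.102
G1 X21.447 Y17.975
G00 X70.072 Y25.007
M3 S771
G1 X73.386 Y31.742 F800
G1 X75.895 Y37.599
G1 X77.598 Y42.579
G1 X78.496 Y46.680
G00 X25.217 Y72.308
M3 S335
G1 X88.183 Y72.308 F3245
G1 X88.183 Y50.450
G1 X25.217 Y50.450
G1 X25.217 Y72.308
M5
G00 X0.000 Y0.000

1 u = 1 mm; y_m = 110.271 − y.

[1] `<path>` cubic bezier, #ff0000→cut S771 F800: (100.224,64.397) → (86.839,53.953) → (64.156,42.842) → (44.774,30.722) → (41.295,17.249)

[2] `<path>` cubic bezier, #ff8800→score S486 F2031: (13.134,24.221) → (11.038,25.436) → (13.917,21.326) → (18.483,17.102) → (21.447,17.975)

[3] `<path>` quadratic bezier, #ff0000→cut S771 F800: (70.072,25.007) → (73.386,31.742) → (75.895,37.599) → (77.598,42.579) → (78.496,46.680)

[4] `<path>` rectangle, #ff00ff→engrave S335 F3245: (25.217,72.308) → (88.183,72.308) → (88.183,50.450) → (25.217,50.450) → (25.217,72.308) (closed)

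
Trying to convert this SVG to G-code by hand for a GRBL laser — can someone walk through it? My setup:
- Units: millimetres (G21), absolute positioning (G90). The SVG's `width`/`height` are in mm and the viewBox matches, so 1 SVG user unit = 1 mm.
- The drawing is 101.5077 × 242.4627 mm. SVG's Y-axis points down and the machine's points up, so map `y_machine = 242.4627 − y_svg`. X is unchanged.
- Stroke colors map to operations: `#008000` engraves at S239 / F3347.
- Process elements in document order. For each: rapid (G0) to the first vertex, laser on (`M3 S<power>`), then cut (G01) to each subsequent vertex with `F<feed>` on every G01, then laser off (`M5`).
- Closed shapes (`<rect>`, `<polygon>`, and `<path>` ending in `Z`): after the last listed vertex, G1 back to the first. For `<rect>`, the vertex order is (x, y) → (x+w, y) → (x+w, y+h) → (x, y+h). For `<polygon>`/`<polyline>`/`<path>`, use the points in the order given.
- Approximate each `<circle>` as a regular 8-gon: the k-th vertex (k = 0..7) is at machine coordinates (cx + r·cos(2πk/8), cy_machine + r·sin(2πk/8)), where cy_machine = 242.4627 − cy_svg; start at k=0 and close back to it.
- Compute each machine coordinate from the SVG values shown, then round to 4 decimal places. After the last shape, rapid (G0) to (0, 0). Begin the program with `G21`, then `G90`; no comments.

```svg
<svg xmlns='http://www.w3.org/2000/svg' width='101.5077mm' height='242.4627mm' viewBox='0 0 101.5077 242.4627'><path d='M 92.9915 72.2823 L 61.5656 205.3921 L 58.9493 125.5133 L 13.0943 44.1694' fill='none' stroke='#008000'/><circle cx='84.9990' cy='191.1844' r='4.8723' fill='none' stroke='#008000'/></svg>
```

viewBox `0 0 101.5077 242.4627` with mm width/height → 1 unit = 1 mm. Flip: y_m = 242.4627 − y_svg.

**Shape 1** — `<path>` open polyline, stroke `#008000` → engrave (S239, F3347). Machine vertices: (92.9915,170.1804) → (61.5656,37.0706) → (58.9493,116.9494) → (13.0943,198.2933). Open path.

**Shape 2** — `<circle>` circle, stroke `#008000` → engrave (S239, F3347). Machine vertices: (89.8713,51.2783) → (88.4442,54.7235) → (84.9990,56.1506) → (81.5538,54.7235) → (80.1267,51.2783) → (81.5538,47.8331) → (84.9990,46.4060) → (88.4442,47.8331) → (89.8713,51.2783). Closed: final G1 returns to the first vertex.

G21
G90
G0 X92.9915 Y170.1804
M3 S239
G01 X61.5656 Y37.0706 F3347
G01 X58.9493 Y116.9494 F3347
G01 X13.0943 Y198.2933 F3347
M5
G0 X89.8713 Y51.2783
M3 S239
G01 X88.4442 Y54.7235 F3347
G01 X84.9990 Y56.1506 F3347
G01 X81.5538 Y54.7235 F3347
G01 X80.1267 Y51.2783 F3347
G01 X81.5538 Y47.8331 F3347
G01 X84.9990 Y46.4060 F3347
G01 X88.4442 Y47.8331 F3347
G01 X89.8713 Y51.2783 F3347
M5
G0 X0.0000 Y0.0000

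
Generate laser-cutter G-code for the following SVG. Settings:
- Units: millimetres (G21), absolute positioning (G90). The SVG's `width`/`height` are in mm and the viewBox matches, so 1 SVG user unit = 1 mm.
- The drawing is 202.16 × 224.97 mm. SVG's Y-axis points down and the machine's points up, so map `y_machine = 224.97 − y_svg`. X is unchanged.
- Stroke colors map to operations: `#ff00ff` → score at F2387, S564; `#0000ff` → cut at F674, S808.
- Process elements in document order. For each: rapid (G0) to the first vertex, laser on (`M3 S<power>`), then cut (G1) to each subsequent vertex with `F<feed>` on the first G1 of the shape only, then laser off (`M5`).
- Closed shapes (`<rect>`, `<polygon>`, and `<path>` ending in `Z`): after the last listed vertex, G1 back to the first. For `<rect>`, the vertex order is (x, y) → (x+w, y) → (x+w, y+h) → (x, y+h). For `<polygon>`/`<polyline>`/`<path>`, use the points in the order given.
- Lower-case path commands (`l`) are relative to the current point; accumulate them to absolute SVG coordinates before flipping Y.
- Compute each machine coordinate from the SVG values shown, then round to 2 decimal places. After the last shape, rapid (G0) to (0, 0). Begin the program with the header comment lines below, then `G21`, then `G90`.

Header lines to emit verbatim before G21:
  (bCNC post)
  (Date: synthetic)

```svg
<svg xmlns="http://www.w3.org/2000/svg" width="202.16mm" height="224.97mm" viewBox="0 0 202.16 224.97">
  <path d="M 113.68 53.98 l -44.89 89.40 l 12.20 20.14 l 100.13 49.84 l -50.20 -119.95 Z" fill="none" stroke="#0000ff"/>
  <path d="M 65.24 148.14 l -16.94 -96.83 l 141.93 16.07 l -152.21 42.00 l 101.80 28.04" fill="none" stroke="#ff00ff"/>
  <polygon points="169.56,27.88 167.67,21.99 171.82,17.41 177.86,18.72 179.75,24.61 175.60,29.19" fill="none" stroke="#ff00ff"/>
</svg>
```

Since the viewBox matches the mm dimensions, user units are millimetres directly. The only transform is the Y-flip y_m = 224.97 − y_svg.

Shape 1 is a closed polygon drawn with `<path>`. Its stroke #0000ff means cut at S808, F674. After flipping Y the toolpath is (113.68,170.99) → (68.79,81.59) → (80.99,61.45) → (181.12,11.61) → (130.92,131.56) → (113.68,170.99), returning to the start.

Shape 2 is a open polyline drawn with `<path>`. Its stroke #ff00ff means score at S564, F2387. After flipping Y the toolpath is (65.24,76.83) → (48.30,173.66) → (190.23,157.59) → (38.02,115.59) → (139.82,87.55).

Shape 3 is a regular polygon drawn with `<polygon>`. Its stroke #ff00ff means score at S564, F2387. After flipping Y the toolpath is (169.56,197.09) → (167.67,202.98) → (171.82,207.56) → (177.86,206.25) → (179.75,200.36) → (175.60,195.78) → (169.56,197.09), returning to the start.

(bCNC post)
(Date: synthetic)
G21
G90
G0 X113.68 Y170.99
M3 S808
G1 X68.79 Y81.59 F674
G1 X80.99 Y61.45
G1 X181.12 Y11.61
G1 X130.92 Y131.56
G1 X113.68 Y170.99
M5
G0 X65.24 Y76.83
M3 S564
G1 X48.30 Y173.66 F2387
G1 X190.23 Y157.59
G1 X38.02 Y115.59
G1 X139.82 Y87.55
M5
G0 X169.56 Y197.09
M3 S564
G1 X167.67 Y202.98 F2387
G1 X171.82 Y207.56
G1 X177.86 Y206.25
G1 X179.75 Y200.36
G1 X175.60 Y195.78
G1 X169.56 Y197.09
M5
G0 X0.00 Y0.00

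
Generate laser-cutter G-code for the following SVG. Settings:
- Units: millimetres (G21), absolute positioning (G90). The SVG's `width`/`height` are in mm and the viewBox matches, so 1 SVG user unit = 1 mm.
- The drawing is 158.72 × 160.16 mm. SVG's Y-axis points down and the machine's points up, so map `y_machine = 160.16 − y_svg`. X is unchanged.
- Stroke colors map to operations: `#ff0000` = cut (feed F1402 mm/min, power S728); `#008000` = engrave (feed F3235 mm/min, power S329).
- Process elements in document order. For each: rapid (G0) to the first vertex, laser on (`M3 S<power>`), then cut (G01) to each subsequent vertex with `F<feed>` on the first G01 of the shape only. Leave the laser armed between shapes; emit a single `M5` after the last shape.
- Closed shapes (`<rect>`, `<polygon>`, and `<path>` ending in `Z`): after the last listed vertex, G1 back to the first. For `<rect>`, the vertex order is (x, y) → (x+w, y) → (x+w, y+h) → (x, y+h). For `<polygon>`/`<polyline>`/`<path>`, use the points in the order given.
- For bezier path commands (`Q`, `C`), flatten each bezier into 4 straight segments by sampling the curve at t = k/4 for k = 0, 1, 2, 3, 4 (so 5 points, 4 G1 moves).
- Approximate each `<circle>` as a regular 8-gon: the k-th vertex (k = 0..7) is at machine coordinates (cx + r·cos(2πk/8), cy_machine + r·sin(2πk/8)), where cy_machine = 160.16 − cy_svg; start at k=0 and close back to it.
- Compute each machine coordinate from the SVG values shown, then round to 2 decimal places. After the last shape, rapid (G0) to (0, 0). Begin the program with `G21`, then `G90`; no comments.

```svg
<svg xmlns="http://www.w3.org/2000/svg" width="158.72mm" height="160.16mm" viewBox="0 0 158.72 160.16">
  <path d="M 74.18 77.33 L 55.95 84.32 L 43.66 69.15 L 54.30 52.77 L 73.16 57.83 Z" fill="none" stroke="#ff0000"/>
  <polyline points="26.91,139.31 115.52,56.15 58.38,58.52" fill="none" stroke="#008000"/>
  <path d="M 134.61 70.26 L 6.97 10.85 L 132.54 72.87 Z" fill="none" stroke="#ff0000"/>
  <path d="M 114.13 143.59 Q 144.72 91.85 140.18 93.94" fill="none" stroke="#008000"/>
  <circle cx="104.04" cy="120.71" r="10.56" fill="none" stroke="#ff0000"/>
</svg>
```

1 u = 1 mm; y_m = 160.16 − y.

[1] `<path>` regular polygon, #ff0000→cut S728 F1402: (74.18,82.83) → (55.95,75.84) → (43.66,91.01) → (54.30,107.39) → (73.16,102.33) → (74.18,82.83) (closed)

[2] `<polyline>` open polyline, #008000→engrave S329 F3235: (26.91,20.85) → (115.52,104.01) → (58.38,101.64)

[3] `<path>` closed polygon, #ff0000→cut S728 F1402: (134.61,89.90) → (6.97,149.31) → (132.54,87.29) → (134.61,89.90) (closed)

[4] `<path>` quadratic bezier, #008000→engrave S329 F3235: (114.13,16.57) → (127.23,39.08) → (135.94,54.85) → (140.25,63.90) → (140.18,66.22)

[5] `<circle>` circle, #ff0000→cut S728 F1402: (114.60,39.45) → (111.51,46.92) → (104.04,50.01) → (96.57,46.92) → (93.48,39.45) → (96.57,31.98) → (104.04,28.89) → (111.51,31.98) → (114.60,39.45) (closed)

G21
G90
G0 X74.18 Y82.83
M3 S728
G01 X55.95 Y75.84 F1402
G01 X43.66 Y91.01
G01 X54.30 Y107.39
G01 X73.16 Y102.33
G01 X74.18 Y82.83
G0 X26.91 Y20.85
M3 S329
G01 X115.52 Y104.01 F3235
G01 X58.38 Y101.64
G0 X134.61 Y89.90
M3 S728
G01 X6.97 Y149.31 F1402
G01 X132.54 Y87.29
G01 X134.61 Y89.90
G0 X114.13 Y16.57
M3 S329
G01 X127.23 Y39.08 F3235
G01 X135.94 Y54.85
G01 X140.25 Y63.90
G01 X140.18 Y66.22
G0 X114.60 Y39.45
M3 S728
G01 X111.51 Y46.92 F1402
G01 X104.04 Y50.01
G01 X96.57 Y46.92
G01 X93.48 Y39.45
G01 X96.57 Y31.98
G01 X104.04 Y28.89
G01 X111.51 Y31.98
G01 X114.60 Y39.45
M5
G0 X0.00 Y0.00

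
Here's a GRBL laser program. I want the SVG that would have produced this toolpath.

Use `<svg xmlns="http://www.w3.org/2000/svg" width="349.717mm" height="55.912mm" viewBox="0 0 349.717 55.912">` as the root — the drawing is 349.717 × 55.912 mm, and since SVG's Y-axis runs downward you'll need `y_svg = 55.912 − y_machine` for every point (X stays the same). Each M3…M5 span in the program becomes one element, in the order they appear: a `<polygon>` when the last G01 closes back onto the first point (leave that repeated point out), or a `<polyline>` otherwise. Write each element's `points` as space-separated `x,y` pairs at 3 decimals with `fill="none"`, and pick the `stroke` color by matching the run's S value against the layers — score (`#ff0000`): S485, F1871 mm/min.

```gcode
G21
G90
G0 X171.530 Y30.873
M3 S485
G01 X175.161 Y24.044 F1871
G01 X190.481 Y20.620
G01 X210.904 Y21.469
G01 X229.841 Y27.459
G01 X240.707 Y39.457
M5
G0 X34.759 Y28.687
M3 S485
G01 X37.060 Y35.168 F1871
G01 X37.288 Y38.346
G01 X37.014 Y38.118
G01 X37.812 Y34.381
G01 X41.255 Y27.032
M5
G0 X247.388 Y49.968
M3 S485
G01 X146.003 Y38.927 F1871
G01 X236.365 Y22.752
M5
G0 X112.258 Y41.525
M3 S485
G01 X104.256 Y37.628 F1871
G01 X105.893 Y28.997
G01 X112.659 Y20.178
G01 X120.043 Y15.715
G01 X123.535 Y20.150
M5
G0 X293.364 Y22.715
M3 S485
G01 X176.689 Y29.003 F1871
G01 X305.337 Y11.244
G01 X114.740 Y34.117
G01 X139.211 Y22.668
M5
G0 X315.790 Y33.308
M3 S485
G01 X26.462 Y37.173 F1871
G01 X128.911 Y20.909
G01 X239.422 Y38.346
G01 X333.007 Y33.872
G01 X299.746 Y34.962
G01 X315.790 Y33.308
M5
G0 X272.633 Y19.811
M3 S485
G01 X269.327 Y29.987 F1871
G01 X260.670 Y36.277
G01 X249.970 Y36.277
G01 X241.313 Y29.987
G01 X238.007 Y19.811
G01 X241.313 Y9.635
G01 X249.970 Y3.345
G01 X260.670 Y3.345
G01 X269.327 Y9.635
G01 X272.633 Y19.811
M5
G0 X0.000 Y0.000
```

<svg xmlns="http://www.w3.org/2000/svg" width="349.717mm" height="55.912mm" viewBox="0 0 349.717 55.912">
  <polyline points="171.530,25.039 175.161,31.868 190.481,35.292 210.904,34.443 229.841,28.453 240.707,16.455" fill="none" stroke="#ff0000"/>
  <polyline points="34.759,27.225 37.060,20.744 37.288,17.566 37.014,17.794 37.812,21.531 41.255,28.880" fill="none" stroke="#ff0000"/>
  <polyline points="247.388,5.944 146.003,16.985 236.365,33.160" fill="none" stroke="#ff0000"/>
  <polyline points="112.258,14.387 104.256,18.284 105.893,26.915 112.659,35.734 120.043,40.197 123.535,35.762" fill="none" stroke="#ff0000"/>
  <polyline points="293.364,33.197 176.689,26.909 305.337,44.668 114.740,21.795 139.211,33.244" fill="none" stroke="#ff0000"/>
  <polygon points="315.790,22.604 26.462,18.739 128.911,35.003 239.422,17.566 333.007,22.040 299.746,20.950" fill="none" stroke="#ff0000"/>
  <polygon points="272.633,36.101 269.327,25.925 260.670,19.635 249.970,19.635 241.313,25.925 238.007,36.101 241.313,46.277 249.970,52.567 260.670,52.567 269.327,46.277" fill="none" stroke="#ff0000"/>
</svg>

Each laser-on run becomes one SVG element. Flip Y back into SVG space with y_svg = 55.912 − y_machine. Every run uses S485, so all elements get stroke `#ff0000` (score).

Run 1: The run is open, so emit a `<polyline>` with points (Y-flipped): 171.530,25.039 175.161,31.868 190.481,35.292 210.904,34.443 229.841,28.453 240.707,16.455.

Run 2: The run is open, so emit a `<polyline>` with points (Y-flipped): 34.759,27.225 37.060,20.744 37.288,17.566 37.014,17.794 37.812,21.531 41.255,28.880.

Run 3: The run is open, so emit a `<polyline>` with points (Y-flipped): 247.388,5.944 146.003,16.985 236.365,33.160.

Run 4: The run is open, so emit a `<polyline>` with points (Y-flipped): 112.258,14.387 104.256,18.284 105.893,26.915 112.659,35.734 120.043,40.197 123.535,35.762.

Run 5: The run is open, so emit a `<polyline>` with points (Y-flipped): 293.364,33.197 176.689,26.909 305.337,44.668 114.740,21.795 139.211,33.244.

Run 6: The run returns to its start, so emit a `<polygon>` with points (Y-flipped): 315.790,22.604 26.462,18.739 128.911,35.003 239.422,17.566 333.007,22.040 299.746,20.950.

Run 7: The run returns to its start, so emit a `<polygon>` with points (Y-flipped): 272.633,36.101 269.327,25.925 260.670,19.635 249.970,19.635 241.313,25.925 238.007,36.101 241.313,46.277 249.970,52.567 260.670,52.567 269.327,46.277.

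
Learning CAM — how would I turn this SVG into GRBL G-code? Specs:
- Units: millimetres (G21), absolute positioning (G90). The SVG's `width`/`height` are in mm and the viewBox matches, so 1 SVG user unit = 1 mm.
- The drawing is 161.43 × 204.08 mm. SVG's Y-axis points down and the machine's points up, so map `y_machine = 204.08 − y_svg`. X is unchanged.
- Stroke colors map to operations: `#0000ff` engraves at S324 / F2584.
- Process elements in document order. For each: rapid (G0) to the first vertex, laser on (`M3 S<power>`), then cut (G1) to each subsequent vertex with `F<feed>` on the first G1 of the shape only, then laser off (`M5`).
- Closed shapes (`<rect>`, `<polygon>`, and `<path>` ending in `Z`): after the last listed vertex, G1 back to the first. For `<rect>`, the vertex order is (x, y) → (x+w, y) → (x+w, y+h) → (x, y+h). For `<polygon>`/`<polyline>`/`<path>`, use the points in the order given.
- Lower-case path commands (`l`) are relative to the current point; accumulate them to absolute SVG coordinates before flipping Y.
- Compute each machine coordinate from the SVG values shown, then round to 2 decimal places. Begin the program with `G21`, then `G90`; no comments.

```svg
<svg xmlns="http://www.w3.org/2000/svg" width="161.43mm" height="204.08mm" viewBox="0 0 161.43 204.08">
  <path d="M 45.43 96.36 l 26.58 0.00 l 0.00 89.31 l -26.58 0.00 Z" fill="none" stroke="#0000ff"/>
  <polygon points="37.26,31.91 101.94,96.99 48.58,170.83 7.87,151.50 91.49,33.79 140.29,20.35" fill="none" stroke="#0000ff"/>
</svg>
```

G21
G90
G0 X45.43 Y107.72
M3 S324
G1 X72.01 Y107.72 F2584
G1 X72.01 Y18.41
G1 X45.43 Y18.41
G1 X45.43 Y107.72
M5
G0 X37.26 Y172.17
M3 S324
G1 X101.94 Y107.09 F2584
G1 X48.58 Y33.25
G1 X7.87 Y52.58
G1 X91.49 Y170.29
G1 X140.29 Y183.73
G1 X37.26 Y172.17
M5

1 u = 1 mm; y_m = 204.08 − y.

[1] `<path>` rectangle, #0000ff→engrave S324 F2584: (45.43,107.72) → (72.01,107.72) → (72.01,18.41) → (45.43,18.41) → (45.43,107.72) (closed)

[2] `<polygon>` closed polygon, #0000ff→engrave S324 F2584: (37.26,172.17) → (101.94,107.09) → (48.58,33.25) → (7.87,52.58) → (91.49,170.29) → (140.29,183.73) → (37.26,172.17) (closed)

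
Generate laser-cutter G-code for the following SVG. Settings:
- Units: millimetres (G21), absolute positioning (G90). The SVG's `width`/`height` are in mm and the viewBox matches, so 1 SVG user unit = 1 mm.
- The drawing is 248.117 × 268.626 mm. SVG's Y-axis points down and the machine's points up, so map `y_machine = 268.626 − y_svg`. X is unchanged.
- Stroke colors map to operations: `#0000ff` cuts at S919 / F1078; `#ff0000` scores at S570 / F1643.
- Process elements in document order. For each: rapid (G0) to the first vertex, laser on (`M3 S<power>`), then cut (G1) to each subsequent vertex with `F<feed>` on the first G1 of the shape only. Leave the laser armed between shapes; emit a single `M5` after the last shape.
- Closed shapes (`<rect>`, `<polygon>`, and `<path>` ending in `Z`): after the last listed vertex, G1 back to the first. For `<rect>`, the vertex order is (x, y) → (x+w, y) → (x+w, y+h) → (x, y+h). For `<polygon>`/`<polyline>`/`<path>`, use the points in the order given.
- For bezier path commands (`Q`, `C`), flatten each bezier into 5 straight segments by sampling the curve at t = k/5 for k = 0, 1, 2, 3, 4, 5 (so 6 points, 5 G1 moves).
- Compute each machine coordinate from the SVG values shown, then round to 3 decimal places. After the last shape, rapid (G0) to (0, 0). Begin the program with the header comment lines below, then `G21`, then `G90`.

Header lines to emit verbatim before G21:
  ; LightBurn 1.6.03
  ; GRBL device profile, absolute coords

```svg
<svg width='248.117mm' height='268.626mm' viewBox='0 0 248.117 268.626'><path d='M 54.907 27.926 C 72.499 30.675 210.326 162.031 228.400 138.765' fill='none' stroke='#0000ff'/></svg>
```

Since the viewBox matches the mm dimensions, user units are millimetres directly. The only transform is the Y-flip y_m = 268.626 − y_svg.

Shape 1 is a cubic bezier drawn with `<path>`. Its stroke #0000ff means cut at S919, F1078. After flipping Y the toolpath is (54.907,240.700) → (77.970,225.884) → (118.371,193.796) → (164.589,158.034) → (205.105,132.190) → (228.400,129.861).

; LightBurn 1.6.03
; GRBL device profile, absolute coords
G21
G90
G0 X54.907 Y240.700
M3 S919
G1 X77.970 Y225.884 F1078
G1 X118.371 Y193.796
G1 X164.589 Y158.034
G1 X205.105 Y132.190
G1 X228.400 Y129.861
M5
G0 X0.000 Y0.000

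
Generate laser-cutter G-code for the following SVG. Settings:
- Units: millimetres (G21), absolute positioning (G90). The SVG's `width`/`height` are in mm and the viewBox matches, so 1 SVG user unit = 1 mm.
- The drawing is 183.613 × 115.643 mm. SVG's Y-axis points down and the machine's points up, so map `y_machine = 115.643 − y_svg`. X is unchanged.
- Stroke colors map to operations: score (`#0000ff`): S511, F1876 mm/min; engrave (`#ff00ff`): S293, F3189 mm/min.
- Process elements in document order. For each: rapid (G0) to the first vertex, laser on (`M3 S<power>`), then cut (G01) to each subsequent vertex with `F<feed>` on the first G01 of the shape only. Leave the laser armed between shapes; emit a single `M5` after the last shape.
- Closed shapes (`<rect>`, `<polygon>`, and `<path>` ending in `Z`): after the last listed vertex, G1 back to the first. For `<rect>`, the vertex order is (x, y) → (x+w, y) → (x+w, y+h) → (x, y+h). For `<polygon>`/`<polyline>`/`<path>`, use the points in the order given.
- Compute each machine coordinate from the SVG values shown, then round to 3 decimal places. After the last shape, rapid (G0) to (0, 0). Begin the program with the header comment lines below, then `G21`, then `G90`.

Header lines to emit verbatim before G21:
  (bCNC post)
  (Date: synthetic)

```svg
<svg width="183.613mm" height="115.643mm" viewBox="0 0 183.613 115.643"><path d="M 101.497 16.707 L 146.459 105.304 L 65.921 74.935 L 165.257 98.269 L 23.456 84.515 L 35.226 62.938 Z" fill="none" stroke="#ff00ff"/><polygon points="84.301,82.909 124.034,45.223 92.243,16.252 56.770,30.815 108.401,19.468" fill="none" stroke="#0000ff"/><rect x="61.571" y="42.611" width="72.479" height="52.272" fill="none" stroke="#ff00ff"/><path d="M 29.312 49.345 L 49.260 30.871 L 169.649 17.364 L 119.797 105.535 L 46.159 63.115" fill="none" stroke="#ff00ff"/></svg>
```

Since the viewBox matches the mm dimensions, user units are millimetres directly. The only transform is the Y-flip y_m = 115.643 − y_svg.

Shape 1 is a closed polygon drawn with `<path>`. Its stroke #ff00ff means engrave at S293, F3189. After flipping Y the toolpath is (101.497,98.936) → (146.459,10.339) → (65.921,40.708) → (165.257,17.374) → (23.456,31.128) → (35.226,52.705) → (101.497,98.936), returning to the start.

Shape 2 is a closed polygon drawn with `<polygon>`. Its stroke #0000ff means score at S511, F1876. After flipping Y the toolpath is (84.301,32.734) → (124.034,70.420) → (92.243,99.391) → (56.770,84.828) → (108.401,96.175) → (84.301,32.734), returning to the start.

Shape 3 is a rectangle drawn with `<rect>`. Its stroke #ff00ff means engrave at S293, F3189. After flipping Y the toolpath is (61.571,73.032) → (134.050,73.032) → (134.050,20.760) → (61.571,20.760) → (61.571,73.032), returning to the start.

Shape 4 is a open polyline drawn with `<path>`. Its stroke #ff00ff means engrave at S293, F3189. After flipping Y the toolpath is (29.312,66.298) → (49.260,84.772) → (169.649,98.279) → (119.797,10.108) → (46.159,52.528).

(bCNC post)
(Date: synthetic)
G21
G90
G0 X101.497 Y98.936
M3 S293
G01 X146.459 Y10.339 F3189
G01 X65.921 Y40.708
G01 X165.257 Y17.374
G01 X23.456 Y31.128
G01 X35.226 Y52.705
G01 X101.497 Y98.936
G0 X84.301 Y32.734
M3 S511
G01 X124.034 Y70.420 F1876
G01 X92.243 Y99.391
G01 X56.770 Y84.828
G01 X108.401 Y96.175
G01 X84.301 Y32.734
G0 X61.571 Y73.032
M3 S293
G01 X134.050 Y73.032 F3189
G01 X134.050 Y20.760
G01 X61.571 Y20.760
G01 X61.571 Y73.032
G0 X29.312 Y66.298
M3 S293
G01 X49.260 Y84.772 F3189
G01 X169.649 Y98.279
G01 X119.797 Y10.108
G01 X46.159 Y52.528
M5
G0 X0.000 Y0.000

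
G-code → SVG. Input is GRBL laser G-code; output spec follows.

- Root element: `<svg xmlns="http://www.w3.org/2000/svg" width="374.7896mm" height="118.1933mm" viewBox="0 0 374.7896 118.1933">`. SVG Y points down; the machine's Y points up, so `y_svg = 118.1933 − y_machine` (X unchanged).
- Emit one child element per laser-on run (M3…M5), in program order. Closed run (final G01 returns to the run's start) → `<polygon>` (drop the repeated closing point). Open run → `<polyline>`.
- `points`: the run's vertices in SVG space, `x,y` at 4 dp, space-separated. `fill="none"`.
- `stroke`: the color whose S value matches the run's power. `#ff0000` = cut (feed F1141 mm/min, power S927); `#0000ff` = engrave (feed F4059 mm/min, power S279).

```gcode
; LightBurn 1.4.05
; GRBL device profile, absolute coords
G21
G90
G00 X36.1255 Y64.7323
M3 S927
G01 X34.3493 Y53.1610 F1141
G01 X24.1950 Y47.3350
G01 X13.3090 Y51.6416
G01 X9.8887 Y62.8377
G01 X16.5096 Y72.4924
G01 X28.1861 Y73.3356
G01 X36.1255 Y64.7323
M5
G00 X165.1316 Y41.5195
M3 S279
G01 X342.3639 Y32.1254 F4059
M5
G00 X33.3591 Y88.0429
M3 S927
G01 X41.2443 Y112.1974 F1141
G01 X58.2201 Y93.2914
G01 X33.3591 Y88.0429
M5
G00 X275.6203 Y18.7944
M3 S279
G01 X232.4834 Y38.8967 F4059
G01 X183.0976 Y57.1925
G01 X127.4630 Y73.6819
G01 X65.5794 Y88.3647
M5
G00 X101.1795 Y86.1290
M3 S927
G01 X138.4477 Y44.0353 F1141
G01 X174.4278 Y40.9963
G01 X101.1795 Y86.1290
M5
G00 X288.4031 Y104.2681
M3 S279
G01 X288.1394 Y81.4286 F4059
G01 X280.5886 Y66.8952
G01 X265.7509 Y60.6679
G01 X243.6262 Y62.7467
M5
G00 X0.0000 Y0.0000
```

y_svg = 118.1933 − y_m.

[1] S927→`#ff0000` (cut); closed run; points: 36.1255,53.4610 34.3493,65.0323 24.1950,70.8583 13.3090,66.5517 9.8887,55.3556 16.5096,45.7009 28.1861,44.8577

[2] S279→`#0000ff` (engrave); open run; points: 165.1316,76.6738 342.3639,86.0679

[3] S927→`#ff0000` (cut); closed run; points: 33.3591,30.1504 41.2443,5.9959 58.2201,24.9019

[4] S279→`#0000ff` (engrave); open run; points: 275.6203,99.3989 232.4834,79.2966 183.0976,61.0008 127.4630,44.5114 65.5794,29.8286

[5] S927→`#ff0000` (cut); closed run; points: 101.1795,32.0643 138.4477,74.1580 174.4278,77.1970

[6] S279→`#0000ff` (engrave); open run; points: 288.4031,13.9252 288.1394,36.7647 280.5886,51.2981 265.7509,57.5254 243.6262,55.4466

<svg xmlns="http://www.w3.org/2000/svg" width="374.7896mm" height="118.1933mm" viewBox="0 0 374.7896 118.1933">
  <polygon points="36.1255,53.4610 34.3493,65.0323 24.1950,70.8583 13.3090,66.5517 9.8887,55.3556 16.5096,45.7009 28.1861,44.8577" fill="none" stroke="#ff0000"/>
  <polyline points="165.1316,76.6738 342.3639,86.0679" fill="none" stroke="#0000ff"/>
  <polygon points="33.3591,30.1504 41.2443,5.9959 58.2201,24.9019" fill="none" stroke="#ff0000"/>
  <polyline points="275.6203,99.3989 232.4834,79.2966 183.0976,61.0008 127.4630,44.5114 65.5794,29.8286" fill="none" stroke="#0000ff"/>
  <polygon points="101.1795,32.0643 138.4477,74.1580 174.4278,77.1970" fill="none" stroke="#ff0000"/>
  <polyline points="288.4031,13.9252 288.1394,36.7647 280.5886,51.2981 265.7509,57.5254 243.6262,55.4466" fill="none" stroke="#0000ff"/>
</svg>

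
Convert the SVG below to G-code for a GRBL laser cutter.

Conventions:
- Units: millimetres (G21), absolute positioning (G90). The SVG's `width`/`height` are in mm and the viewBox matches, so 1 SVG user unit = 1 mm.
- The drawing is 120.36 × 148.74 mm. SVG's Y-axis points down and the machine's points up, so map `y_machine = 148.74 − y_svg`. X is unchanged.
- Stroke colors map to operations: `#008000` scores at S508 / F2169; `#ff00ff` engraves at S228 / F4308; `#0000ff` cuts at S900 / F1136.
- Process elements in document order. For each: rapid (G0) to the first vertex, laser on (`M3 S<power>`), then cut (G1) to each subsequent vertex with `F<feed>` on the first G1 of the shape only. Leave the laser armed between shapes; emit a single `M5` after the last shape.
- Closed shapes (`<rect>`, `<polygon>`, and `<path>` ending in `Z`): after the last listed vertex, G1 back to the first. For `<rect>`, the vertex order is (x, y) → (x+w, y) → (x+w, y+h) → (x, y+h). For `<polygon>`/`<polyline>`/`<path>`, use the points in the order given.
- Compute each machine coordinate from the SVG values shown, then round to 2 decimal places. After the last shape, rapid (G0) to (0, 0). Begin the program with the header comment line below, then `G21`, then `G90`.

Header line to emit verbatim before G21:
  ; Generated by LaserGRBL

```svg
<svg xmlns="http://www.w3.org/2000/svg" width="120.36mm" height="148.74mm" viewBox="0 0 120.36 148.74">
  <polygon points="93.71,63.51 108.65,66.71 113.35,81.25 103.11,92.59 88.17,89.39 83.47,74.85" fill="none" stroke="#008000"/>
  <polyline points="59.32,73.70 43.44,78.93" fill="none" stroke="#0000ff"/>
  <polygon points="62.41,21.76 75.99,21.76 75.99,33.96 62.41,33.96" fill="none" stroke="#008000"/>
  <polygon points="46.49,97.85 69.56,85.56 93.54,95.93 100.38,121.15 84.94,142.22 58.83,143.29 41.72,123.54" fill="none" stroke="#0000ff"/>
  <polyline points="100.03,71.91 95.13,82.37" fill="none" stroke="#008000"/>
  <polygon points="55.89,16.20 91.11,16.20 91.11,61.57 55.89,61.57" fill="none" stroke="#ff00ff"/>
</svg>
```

Since the viewBox matches the mm dimensions, user units are millimetres directly. The only transform is the Y-flip y_m = 148.74 − y_svg.

Shape 1 is a regular polygon drawn with `<polygon>`. Its stroke #008000 means score at S508, F2169. After flipping Y the toolpath is (93.71,85.23) → (108.65,82.03) → (113.35,67.49) → (103.11,56.15) → (88.17,59.35) → (83.47,73.89) → (93.71,85.23), returning to the start.

Shape 2 is a line segment drawn with `<polyline>`. Its stroke #0000ff means cut at S900, F1136. After flipping Y the toolpath is (59.32,75.04) → (43.44,69.81).

Shape 3 is a rectangle drawn with `<polygon>`. Its stroke #008000 means score at S508, F2169. After flipping Y the toolpath is (62.41,126.98) → (75.99,126.98) → (75.99,114.78) → (62.41,114.78) → (62.41,126.98), returning to the start.

Shape 4 is a regular polygon drawn with `<polygon>`. Its stroke #0000ff means cut at S900, F1136. After flipping Y the toolpath is (46.49,50.89) → (69.56,63.18) → (93.54,52.81) → (100.38,27.59) → (84.94,6.52) → (58.83,5.45) → (41.72,25.20) → (46.49,50.89), returning to the start.

Shape 5 is a line segment drawn with `<polyline>`. Its stroke #008000 means score at S508, F2169. After flipping Y the toolpath is (100.03,76.83) → (95.13,66.37).

Shape 6 is a rectangle drawn with `<polygon>`. Its stroke #ff00ff means engrave at S228, F4308. After flipping Y the toolpath is (55.89,132.54) → (91.11,132.54) → (91.11,87.17) → (55.89,87.17) → (55.89,132.54), returning to the start.

; Generated by LaserGRBL
G21
G90
G0 X93.71 Y85.23
M3 S508
G1 X108.65 Y82.03 F2169
G1 X113.35 Y67.49
G1 X103.11 Y56.15
G1 X88.17 Y59.35
G1 X83.47 Y73.89
G1 X93.71 Y85.23
G0 X59.32 Y75.04
M3 S900
G1 X43.44 Y69.81 F1136
G0 X62.41 Y126.98
M3 S508
G1 X75.99 Y126.98 F2169
G1 X75.99 Y114.78
G1 X62.41 Y114.78
G1 X62.41 Y126.98
G0 X46.49 Y50.89
M3 S900
G1 X69.56 Y63.18 F1136
G1 X93.54 Y52.81
G1 X100.38 Y27.59
G1 X84.94 Y6.52
G1 X58.83 Y5.45
G1 X41.72 Y25.20
G1 X46.49 Y50.89
G0 X100.03 Y76.83
M3 S508
G1 X95.13 Y66.37 F2169
G0 X55.89 Y132.54
M3 S228
G1 X91.11 Y132.54 F4308
G1 X91.11 Y87.17
G1 X55.89 Y87.17
G1 X55.89 Y132.54
M5
G0 X0.00 Y0.00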